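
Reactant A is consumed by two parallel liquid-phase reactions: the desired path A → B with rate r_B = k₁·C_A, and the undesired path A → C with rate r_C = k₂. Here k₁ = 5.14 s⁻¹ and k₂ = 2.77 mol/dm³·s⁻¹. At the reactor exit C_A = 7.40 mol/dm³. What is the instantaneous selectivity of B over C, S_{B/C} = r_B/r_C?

13.7

S_{B/C} = r_B/r_C = (k₁·C_A)/(k₂) = (k₁/k₂)·C_A.
= (5.14×7.400) / (2.77) = 38.04/2.770 = 13.7.
Since the desired path is higher order in A, keeping C_A high (PFR or concentrated feed) favours B.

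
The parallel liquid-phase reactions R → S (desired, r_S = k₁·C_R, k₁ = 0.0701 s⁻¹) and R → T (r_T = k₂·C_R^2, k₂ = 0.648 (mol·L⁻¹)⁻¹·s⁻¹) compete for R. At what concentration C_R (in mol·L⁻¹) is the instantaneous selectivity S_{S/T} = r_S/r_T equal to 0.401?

S_{S/T} = (k₁/k₂)·C_R⁻¹ ⇒ C_R = (S·k₂/k₁)^(-1).
= (0.401×0.648/0.0701)^(-1) = (3.707)^(-1) = 0.270 mol·L⁻¹.

0.270 mol·L⁻¹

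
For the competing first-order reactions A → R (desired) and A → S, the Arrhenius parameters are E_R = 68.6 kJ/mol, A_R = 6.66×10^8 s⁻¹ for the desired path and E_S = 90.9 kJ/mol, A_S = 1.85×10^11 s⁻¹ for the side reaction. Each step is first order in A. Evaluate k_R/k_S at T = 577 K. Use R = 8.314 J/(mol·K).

With equal orders, S_{R/S} = k_R/k_S = (A_R/A_S)·exp[(E_S−E_R)/(RT)].
(E_S−E_R)/(RT) = (90.9−68.6)×10³/(8.314×577) = 22300/4797 = 4.649.
k_R/k_S = (6.66×10^8/1.85×10^11)·exp(4.649) = 0.003600 × 104.4 = 0.376.
Since E_R < E_S, lowering the temperature improves selectivity toward R.

0.376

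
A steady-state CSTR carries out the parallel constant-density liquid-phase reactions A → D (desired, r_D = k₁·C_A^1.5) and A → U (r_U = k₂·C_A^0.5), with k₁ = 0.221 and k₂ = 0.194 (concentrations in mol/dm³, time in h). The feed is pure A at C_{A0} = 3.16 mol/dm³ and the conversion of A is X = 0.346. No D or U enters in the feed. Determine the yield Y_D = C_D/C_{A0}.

0.243

Exit C_A = C_{A0}(1−X) = 3.16×0.654 = 2.067 mol/dm³.
A CSTR operates uniformly at the exit composition, giving r_D = 0.6566 and r_U = 0.2789 (each k·C_A^n at C_A = 2.067).
Fraction of consumed A going to D: r_D/(r_D+r_U) = 0.7019.
C_D = 0.7019·C_{A0}·X = 0.7019×3.16×0.346 = 0.767 mol/dm³; Y_D = C_D/C_{A0} = 0.243.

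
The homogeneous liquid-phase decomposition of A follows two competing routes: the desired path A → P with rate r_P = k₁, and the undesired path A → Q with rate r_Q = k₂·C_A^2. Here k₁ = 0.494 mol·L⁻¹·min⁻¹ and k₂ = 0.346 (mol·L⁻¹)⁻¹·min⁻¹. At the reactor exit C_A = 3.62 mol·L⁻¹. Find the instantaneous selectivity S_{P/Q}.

S_{P/Q} = r_P/r_Q = (k₁)/(k₂·C_A^2) = (k₁/k₂)·C_A^-2.
= (0.494) / (0.346×3.620^2) = 0.4940/4.534 = 0.109.
The undesired path is higher order in A, so low C_A (CSTR or dilute feed) favours P.

0.109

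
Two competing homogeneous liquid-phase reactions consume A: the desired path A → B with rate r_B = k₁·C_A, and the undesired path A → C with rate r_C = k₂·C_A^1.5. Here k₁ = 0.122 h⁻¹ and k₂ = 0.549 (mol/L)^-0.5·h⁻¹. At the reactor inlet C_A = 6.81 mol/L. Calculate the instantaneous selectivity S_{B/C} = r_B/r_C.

0.0852

S_{B/C} = r_B/r_C = (k₁·C_A)/(k₂·C_A^1.5) = (k₁/k₂)·C_A^-0.5.
= (0.122×6.810) / (0.549×6.810^1.5) = 0.8308/9.756 = 0.0852.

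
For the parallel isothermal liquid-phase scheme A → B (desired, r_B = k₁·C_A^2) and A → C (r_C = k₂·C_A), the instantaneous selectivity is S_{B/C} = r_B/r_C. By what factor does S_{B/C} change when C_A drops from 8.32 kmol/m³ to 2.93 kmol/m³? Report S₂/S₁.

0.352

S_{B/C} = (k₁/k₂)·C_A, so S₂/S₁ = (C_{A,2}/C_{A,1}).
= 2.93/8.32 = 0.352.
Selectivity toward B falls as C_A falls — high-concentration operation is favoured.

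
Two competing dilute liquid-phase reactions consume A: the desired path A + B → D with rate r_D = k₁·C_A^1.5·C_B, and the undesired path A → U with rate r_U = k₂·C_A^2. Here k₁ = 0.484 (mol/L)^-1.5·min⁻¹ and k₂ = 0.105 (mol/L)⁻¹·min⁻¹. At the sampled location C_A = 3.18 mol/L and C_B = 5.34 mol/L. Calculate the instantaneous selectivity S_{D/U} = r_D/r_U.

13.8

S_{D/U} = r_D/r_U = (k₁·C_A^1.5·C_B)/(k₂·C_A^2) = (k₁/k₂)·C_A^-0.5·C_B.
= (0.484×3.180^1.5×5.340) / (0.105×3.180^2) = 14.66/1.062 = 13.8.
The undesired path is higher order in A, so low C_A (CSTR or dilute feed) favours D.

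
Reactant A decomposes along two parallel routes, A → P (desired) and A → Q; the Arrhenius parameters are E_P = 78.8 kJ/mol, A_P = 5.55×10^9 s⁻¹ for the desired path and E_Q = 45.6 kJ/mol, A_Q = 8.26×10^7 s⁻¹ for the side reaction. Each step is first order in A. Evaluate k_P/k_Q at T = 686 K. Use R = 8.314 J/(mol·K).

0.199

Since both paths have the same order in A, the concentration cancels and S_{P/Q} = k_P/k_Q = (A_P/A_Q)·exp[(E_Q−E_P)/(RT)].
(E_Q−E_P)/(RT) = (45.6−78.8)×10³/(8.314×686) = -33200/5703 = -5.821.
k_P/k_Q = (5.55×10^9/8.26×10^7)·exp(-5.821) = 67.19 × 0.002964 = 0.199.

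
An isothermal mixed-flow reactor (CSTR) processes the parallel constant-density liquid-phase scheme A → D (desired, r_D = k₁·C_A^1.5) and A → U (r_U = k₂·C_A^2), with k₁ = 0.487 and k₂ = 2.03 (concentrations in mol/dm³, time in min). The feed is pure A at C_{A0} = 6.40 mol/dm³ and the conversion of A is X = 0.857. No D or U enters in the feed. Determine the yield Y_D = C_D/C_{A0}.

0.172

Exit C_A = C_{A0}(1−X) = 6.40×0.143 = 0.9152 mol/dm³.
A CSTR operates uniformly at the exit composition, giving r_D = 0.4264 and r_U = 1.700 (each k·C_A^n at C_A = 0.9152).
Fraction of consumed A going to D: r_D/(r_D+r_U) = 0.2005.
C_D = 0.2005·C_{A0}·X = 0.2005×6.40×0.857 = 1.10 mol/dm³; Y_D = C_D/C_{A0} = 0.172.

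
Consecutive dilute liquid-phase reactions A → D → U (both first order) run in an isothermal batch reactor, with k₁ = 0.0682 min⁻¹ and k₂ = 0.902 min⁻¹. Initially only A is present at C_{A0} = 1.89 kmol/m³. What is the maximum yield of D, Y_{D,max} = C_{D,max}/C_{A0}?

0.0612

Evaluating C_D at t_opt = ln(k₂/k₁)/(k₂−k₁) gives C_{D,max}/C_{A0} = (k₁/k₂)^[k₂/(k₂−k₁)].
= (0.0682/0.902)^(0.902/(0.902−0.0682)) = (0.07561)^(1.082) = 0.06121.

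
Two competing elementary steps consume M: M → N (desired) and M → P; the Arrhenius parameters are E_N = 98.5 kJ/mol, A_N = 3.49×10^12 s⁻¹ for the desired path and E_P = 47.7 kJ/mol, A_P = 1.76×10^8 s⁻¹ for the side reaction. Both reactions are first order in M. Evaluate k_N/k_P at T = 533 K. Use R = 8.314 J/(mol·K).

0.208

Since both paths have the same order in M, the concentration cancels and S_{N/P} = k_N/k_P = (A_N/A_P)·exp[(E_P−E_N)/(RT)].
(E_P−E_N)/(RT) = (47.7−98.5)×10³/(8.314×533) = -50800/4431 = -11.46.
k_N/k_P = (3.49×10^12/1.76×10^8)·exp(-11.46) = 19830 × 1.050×10^-5 = 0.208.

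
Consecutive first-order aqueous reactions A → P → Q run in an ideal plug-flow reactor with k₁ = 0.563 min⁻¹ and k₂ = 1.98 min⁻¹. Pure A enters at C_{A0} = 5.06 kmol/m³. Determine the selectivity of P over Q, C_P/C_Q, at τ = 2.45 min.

0.149

Solving the coupled first-order balances gives C_P(τ) = [k₁/(k₂−k₁)]·C_{A0}·(e^(−k₁τ) − e^(−k₂τ)).
e^(−k₁τ) = e^(−0.563×2.45) = e^(−1.379) = 0.2517; e^(−k₂τ) = e^(−4.851) = 0.007821.
C_P = 0.563×5.06/(1.98−0.563) × (0.2517−0.007821) = 2.010×0.2439 = 0.4904 kmol/m³.
C_A = C_{A0}e^(−k₁τ) = 1.274 kmol/m³, so C_Q = C_{A0}−C_A−C_P = 3.296 kmol/m³; C_P/C_Q = 0.149.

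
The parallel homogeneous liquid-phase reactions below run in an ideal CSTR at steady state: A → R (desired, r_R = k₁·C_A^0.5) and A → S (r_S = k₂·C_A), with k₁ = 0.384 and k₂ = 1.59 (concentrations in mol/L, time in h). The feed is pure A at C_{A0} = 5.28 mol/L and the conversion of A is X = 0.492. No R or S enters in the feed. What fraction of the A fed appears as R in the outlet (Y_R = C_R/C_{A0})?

Exit C_A = C_{A0}(1−X) = 5.28×0.508 = 2.682 mol/L.
In a CSTR the entire volume is at exit conditions, so r_R = 0.384×2.682^0.5 = 0.6289 and r_S = 1.59×2.682 = 4.265.
Fraction of consumed A going to R: r_R/(r_R+r_S) = 0.1285.
C_R = 0.1285·C_{A0}·X = 0.1285×5.28×0.492 = 0.334 mol/L; Y_R = C_R/C_{A0} = 0.0632.

0.0632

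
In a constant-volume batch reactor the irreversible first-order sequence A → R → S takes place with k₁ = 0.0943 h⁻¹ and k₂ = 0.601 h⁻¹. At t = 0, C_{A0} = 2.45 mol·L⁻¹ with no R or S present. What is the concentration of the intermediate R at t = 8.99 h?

For first-order series with pure A initially, C_R(t) = k₁C_{A0}/(k₂−k₁)·(e^(−k₁t) − e^(−k₂t)).
e^(−k₁t) = e^(−0.0943×8.99) = e^(−0.8478) = 0.4284; e^(−k₂t) = e^(−5.403) = 0.004503.
C_R = 0.0943×2.45/(0.601−0.0943) × (0.4284−0.004503) = 0.4560×0.4239 = 0.1933 mol·L⁻¹.

0.193 mol·L⁻¹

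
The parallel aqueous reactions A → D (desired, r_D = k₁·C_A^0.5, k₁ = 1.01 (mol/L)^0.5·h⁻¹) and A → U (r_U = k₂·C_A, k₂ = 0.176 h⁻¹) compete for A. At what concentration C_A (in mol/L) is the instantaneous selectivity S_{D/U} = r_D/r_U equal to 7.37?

S_{D/U} = (k₁/k₂)·C_A^-0.5 ⇒ C_A = (S·k₂/k₁)^(-2).
= (7.37×0.176/1.01)^(-2) = (1.284)^(-2) = 0.606 mol/L.

0.606 mol/L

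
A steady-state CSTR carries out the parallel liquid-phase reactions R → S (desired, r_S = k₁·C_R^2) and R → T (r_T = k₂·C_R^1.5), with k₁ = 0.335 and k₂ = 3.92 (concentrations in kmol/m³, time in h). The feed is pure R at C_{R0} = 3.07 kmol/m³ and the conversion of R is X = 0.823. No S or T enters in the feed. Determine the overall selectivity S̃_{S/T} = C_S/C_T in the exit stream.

0.0630

Exit C_R = C_{R0}(1−X) = 3.07×0.177 = 0.5434 kmol/m³.
In a CSTR the entire volume is at exit conditions, so r_S = 0.335×0.5434^2 = 0.09892 and r_T = 3.92×0.5434^1.5 = 1.570.
Overall selectivity = C_S/C_T = r_Sτ/(r_Tτ) = r_S/r_T = 0.0630.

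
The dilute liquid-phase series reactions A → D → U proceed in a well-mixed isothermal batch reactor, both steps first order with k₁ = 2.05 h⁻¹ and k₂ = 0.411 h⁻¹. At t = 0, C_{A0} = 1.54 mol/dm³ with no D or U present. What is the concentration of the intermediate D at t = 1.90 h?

0.843 mol/dm³

Solving the coupled first-order balances gives C_D(t) = [k₁/(k₂−k₁)]·C_{A0}·(e^(−k₁t) − e^(−k₂t)).
e^(−k₁t) = e^(−2.05×1.90) = e^(−3.895) = 0.02034; e^(−k₂t) = e^(−0.7809) = 0.4580.
C_D = 2.05×1.54/(0.411−2.05) × (0.02034−0.4580) = (-1.926)×(-0.4377) = 0.8430 mol/dm³.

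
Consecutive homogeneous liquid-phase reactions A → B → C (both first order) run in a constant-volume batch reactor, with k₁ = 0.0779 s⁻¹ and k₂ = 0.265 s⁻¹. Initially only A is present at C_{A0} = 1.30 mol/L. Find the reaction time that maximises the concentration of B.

For first-order series the maximum of C_B occurs at t_opt = ln(k₂/k₁)/(k₂−k₁).
= ln(0.265/0.0779)/(0.265−0.0779) = ln(3.402)/0.1871 = 1.224/0.1871 = 6.54 s.

6.54 s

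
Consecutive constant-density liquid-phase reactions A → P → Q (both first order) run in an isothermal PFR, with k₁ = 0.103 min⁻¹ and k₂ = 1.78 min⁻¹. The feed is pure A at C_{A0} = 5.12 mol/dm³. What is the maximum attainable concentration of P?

0.249 mol/dm³

For a first-order series the maximum intermediate yield is C_{P,max}/C_{A0} = (k₁/k₂)^[k₂/(k₂−k₁)].
= (0.103/1.78)^(1.78/(1.78−0.103)) = (0.05787)^(1.061) = 0.04857.
C_{P,max} = 0.04857×5.12 = 0.249 mol/dm³.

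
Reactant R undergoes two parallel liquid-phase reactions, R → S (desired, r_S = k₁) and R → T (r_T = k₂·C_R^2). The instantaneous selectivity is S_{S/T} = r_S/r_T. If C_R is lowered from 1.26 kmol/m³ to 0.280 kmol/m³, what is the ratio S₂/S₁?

S_{S/T} = (k₁/k₂)·C_R^-2, so S₂/S₁ = (C_{R,2}/C_{R,1})^-2.
= (0.280/1.26)^(-2) = (0.2222)^(-2) = 20.2.

20.2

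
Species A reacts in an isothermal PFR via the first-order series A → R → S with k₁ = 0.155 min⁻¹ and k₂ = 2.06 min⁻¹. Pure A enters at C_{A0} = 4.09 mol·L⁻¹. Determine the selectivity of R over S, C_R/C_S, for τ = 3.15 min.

The intermediate concentration in a first-order A→B→C sequence is C_R = k₁C_{A0}(e^(−k₁τ) − e^(−k₂τ))/(k₂−k₁).
e^(−k₁τ) = e^(−0.155×3.15) = e^(−0.4882) = 0.6137; e^(−k₂τ) = e^(−6.489) = 0.001520.
C_R = 0.155×4.09/(2.06−0.155) × (0.6137−0.001520) = 0.3328×0.6122 = 0.2037 mol·L⁻¹.
C_A = C_{A0}e^(−k₁τ) = 2.510 mol·L⁻¹, so C_S = C_{A0}−C_A−C_R = 1.376 mol·L⁻¹; C_R/C_S = 0.148.

0.148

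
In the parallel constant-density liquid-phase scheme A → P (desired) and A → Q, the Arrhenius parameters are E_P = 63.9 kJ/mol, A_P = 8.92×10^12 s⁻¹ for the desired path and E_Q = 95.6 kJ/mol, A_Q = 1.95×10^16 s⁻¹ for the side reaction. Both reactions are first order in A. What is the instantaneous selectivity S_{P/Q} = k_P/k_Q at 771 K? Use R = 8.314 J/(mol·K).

0.0643

k_P/k_Q = (A_P/A_Q)·exp[−(E_P−E_Q)/(RT)] = (A_P/A_Q)·exp[(E_Q−E_P)/(RT)].
(E_Q−E_P)/(RT) = (95.6−63.9)×10³/(8.314×771) = 31700/6410 = 4.945.
k_P/k_Q = (8.92×10^12/1.95×10^16)·exp(4.945) = 4.574×10^-4 × 140.5 = 0.0643.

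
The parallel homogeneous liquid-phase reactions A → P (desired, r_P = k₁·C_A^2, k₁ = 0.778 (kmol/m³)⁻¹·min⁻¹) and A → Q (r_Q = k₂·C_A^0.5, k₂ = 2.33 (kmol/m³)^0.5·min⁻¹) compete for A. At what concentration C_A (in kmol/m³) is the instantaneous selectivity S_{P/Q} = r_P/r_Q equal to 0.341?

1.01 kmol/m³

S_{P/Q} = (k₁/k₂)·C_A^1.5 ⇒ C_A = (S·k₂/k₁)^(1/1.5).
= (0.341×2.33/0.778)^(0.6667) = (1.021)^(0.6667) = 1.01 kmol/m³.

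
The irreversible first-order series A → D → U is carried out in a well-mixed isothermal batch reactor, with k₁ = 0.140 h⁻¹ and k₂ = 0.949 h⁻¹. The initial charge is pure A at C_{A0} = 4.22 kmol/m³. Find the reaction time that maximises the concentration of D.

For first-order series the maximum of C_D occurs at t_opt = ln(k₂/k₁)/(k₂−k₁).
= ln(0.949/0.140)/(0.949−0.140) = ln(6.779)/0.8090 = 1.914/0.8090 = 2.37 h.

2.37 h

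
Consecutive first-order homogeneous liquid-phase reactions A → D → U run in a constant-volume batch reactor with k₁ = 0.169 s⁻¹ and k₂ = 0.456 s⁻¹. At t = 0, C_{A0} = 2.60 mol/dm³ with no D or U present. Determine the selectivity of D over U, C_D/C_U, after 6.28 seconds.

The intermediate concentration in a first-order A→B→C sequence is C_D = k₁C_{A0}(e^(−k₁t) − e^(−k₂t))/(k₂−k₁).
e^(−k₁t) = e^(−0.169×6.28) = e^(−1.061) = 0.3460; e^(−k₂t) = e^(−2.864) = 0.05706.
C_D = 0.169×2.60/(0.456−0.169) × (0.3460−0.05706) = 1.531×0.2889 = 0.4424 mol/dm³.
C_A = C_{A0}e^(−k₁t) = 0.8996 mol/dm³, so C_U = C_{A0}−C_A−C_D = 1.258 mol/dm³; C_D/C_U = 0.352.

0.352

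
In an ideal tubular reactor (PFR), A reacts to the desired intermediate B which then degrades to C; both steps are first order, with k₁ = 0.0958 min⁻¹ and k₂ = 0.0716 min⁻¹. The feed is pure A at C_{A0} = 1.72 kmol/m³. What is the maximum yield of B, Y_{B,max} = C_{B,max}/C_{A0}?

Evaluating C_B at τ_opt = ln(k₂/k₁)/(k₂−k₁) gives C_{B,max}/C_{A0} = (k₁/k₂)^[k₂/(k₂−k₁)].
= (0.0958/0.0716)^(0.0716/(0.0716−0.0958)) = (1.338)^(-2.959) = 0.4225.

0.423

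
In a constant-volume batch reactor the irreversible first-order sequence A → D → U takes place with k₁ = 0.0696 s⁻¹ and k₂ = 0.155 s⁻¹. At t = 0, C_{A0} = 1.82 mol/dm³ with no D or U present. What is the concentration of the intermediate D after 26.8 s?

0.206 mol/dm³

The intermediate concentration in a first-order A→B→C sequence is C_D = k₁C_{A0}(e^(−k₁t) − e^(−k₂t))/(k₂−k₁).
e^(−k₁t) = e^(−0.0696×26.8) = e^(−1.865) = 0.1549; e^(−k₂t) = e^(−4.154) = 0.01570.
C_D = 0.0696×1.82/(0.155−0.0696) × (0.1549−0.01570) = 1.483×0.1392 = 0.2064 mol/dm³.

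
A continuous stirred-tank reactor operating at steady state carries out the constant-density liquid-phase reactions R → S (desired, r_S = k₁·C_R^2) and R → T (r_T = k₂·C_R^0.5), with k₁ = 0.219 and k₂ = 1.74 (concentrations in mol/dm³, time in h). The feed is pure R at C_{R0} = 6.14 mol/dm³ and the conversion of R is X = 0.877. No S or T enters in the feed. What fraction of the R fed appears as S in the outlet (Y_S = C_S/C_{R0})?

0.0669

Exit C_R = C_{R0}(1−X) = 6.14×0.123 = 0.7552 mol/dm³.
A CSTR operates uniformly at the exit composition, giving r_S = 0.1249 and r_T = 1.512 (each k·C_R^n at C_R = 0.7552).
Fraction of consumed R going to S: r_S/(r_S+r_T) = 0.07630.
C_S = 0.07630·C_{R0}·X = 0.07630×6.14×0.877 = 0.411 mol/dm³; Y_S = C_S/C_{R0} = 0.0669.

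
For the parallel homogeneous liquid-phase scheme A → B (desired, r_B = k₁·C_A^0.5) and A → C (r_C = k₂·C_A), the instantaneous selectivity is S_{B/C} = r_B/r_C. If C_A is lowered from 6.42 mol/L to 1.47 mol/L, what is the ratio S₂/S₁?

S_{B/C} = (k₁/k₂)·C_A^-0.5, so S₂/S₁ = (C_{A,2}/C_{A,1})^-0.5.
= (1.47/6.42)^(-0.5) = (0.2290)^(-0.5) = 2.09.
Selectivity toward B rises as C_A falls — low-concentration operation is favoured.

2.09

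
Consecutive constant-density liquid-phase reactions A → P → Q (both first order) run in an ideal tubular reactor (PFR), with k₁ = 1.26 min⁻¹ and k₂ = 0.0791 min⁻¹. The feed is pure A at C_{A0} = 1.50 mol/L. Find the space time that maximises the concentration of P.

The intermediate peaks when r₁ = r₂, i.e. k₁e^(−k₁τ) = k₂e^(−k₂τ), giving τ_opt = ln(k₂/k₁)/(k₂−k₁).
= ln(0.0791/1.26)/(0.0791−1.26) = ln(0.06278)/-1.181 = -2.768/-1.181 = 2.34 min.

2.34 min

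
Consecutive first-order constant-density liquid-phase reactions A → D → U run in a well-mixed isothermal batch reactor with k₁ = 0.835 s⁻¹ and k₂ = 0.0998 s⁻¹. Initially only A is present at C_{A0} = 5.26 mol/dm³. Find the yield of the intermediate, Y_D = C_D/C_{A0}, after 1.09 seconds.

0.562

For first-order series with pure A initially, C_D(t) = k₁C_{A0}/(k₂−k₁)·(e^(−k₁t) − e^(−k₂t)).
e^(−k₁t) = e^(−0.835×1.09) = e^(−0.9102) = 0.4025; e^(−k₂t) = e^(−0.1088) = 0.8969.
C_D = 0.835×5.26/(0.0998−0.835) × (0.4025−0.8969) = (-5.974)×(-0.4945) = 2.954 mol/dm³.
Y_D = C_D/C_{A0} = 2.954/5.26 = 0.562.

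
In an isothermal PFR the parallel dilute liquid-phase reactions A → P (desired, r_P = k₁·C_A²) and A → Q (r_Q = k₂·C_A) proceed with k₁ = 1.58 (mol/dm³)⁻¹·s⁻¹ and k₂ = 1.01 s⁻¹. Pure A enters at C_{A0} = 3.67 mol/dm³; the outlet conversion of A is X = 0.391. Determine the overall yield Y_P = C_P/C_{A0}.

C_A = C_{A0}(1−X) = 2.235 mol/dm³.
Along a PFR/batch, dC_Q/dC_A = −r_Q/(r_P+r_Q) = −k₂/(k₂+k₁·C_A).
Integrating from C_{A0} to C_A: C_Q = (1.01/1.58)·ln[(1.01+1.58·3.67)/(1.01+1.58·2.24)] = 0.6392·ln(6.809/4.541) = 0.2589 mol/dm³.
Then C_P = (C_{A0}−C_A) − C_Q = 1.435 − 0.2589 = 1.176 mol/dm³.
Y_P = C_P/C_{A0} = 1.176/3.67 = 0.320.

0.320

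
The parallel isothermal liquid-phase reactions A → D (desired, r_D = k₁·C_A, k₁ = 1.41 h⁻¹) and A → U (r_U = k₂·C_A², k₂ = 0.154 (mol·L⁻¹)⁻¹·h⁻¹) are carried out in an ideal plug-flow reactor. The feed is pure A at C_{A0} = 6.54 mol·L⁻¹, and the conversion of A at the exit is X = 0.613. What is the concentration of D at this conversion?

2.70 mol·L⁻¹

C_A = C_{A0}(1−X) = 2.531 mol·L⁻¹.
Along a PFR/batch, dC_D/dC_A = −r_D/(r_D+r_U) = −k₁/(k₁+k₂·C_A).
Integrating from C_{A0} to C_A: C_D = (1.41/0.154)·ln[(1.41+0.154·6.54)/(1.41+0.154·2.53)] = 9.156·ln(2.417/1.800) = 2.700 mol·L⁻¹.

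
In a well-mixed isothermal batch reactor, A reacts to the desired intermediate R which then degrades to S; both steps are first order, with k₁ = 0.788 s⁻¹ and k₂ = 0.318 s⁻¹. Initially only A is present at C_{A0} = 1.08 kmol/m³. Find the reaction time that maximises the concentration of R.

1.93 s

For first-order series the maximum of C_R occurs at t_opt = ln(k₂/k₁)/(k₂−k₁).
= ln(0.318/0.788)/(0.318−0.788) = ln(0.4036)/-0.4700 = -0.9074/-0.4700 = 1.93 s.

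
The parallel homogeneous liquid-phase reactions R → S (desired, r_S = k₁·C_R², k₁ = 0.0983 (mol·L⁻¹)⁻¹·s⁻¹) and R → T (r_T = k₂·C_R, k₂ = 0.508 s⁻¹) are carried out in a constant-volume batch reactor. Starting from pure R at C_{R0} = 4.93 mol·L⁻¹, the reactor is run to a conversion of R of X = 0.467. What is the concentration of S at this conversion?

0.965 mol·L⁻¹

C_R = C_{R0}(1−X) = 2.628 mol·L⁻¹.
Along a PFR/batch, dC_T/dC_R = −r_T/(r_S+r_T) = −k₂/(k₂+k₁·C_R).
Integrating from C_{R0} to C_R: C_T = (0.508/0.0983)·ln[(0.508+0.0983·4.93)/(0.508+0.0983·2.63)] = 5.168·ln(0.9926/0.7663) = 1.337 mol·L⁻¹.
Then C_S = (C_{R0}−C_R) − C_T = 2.302 − 1.337 = 0.9650 mol·L⁻¹.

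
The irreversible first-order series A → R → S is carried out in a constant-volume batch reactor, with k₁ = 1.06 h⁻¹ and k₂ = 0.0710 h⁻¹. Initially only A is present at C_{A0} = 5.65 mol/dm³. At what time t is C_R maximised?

Setting dC_R/dt = 0 gives t_opt = ln(k₂/k₁)/(k₂−k₁).
= ln(0.0710/1.06)/(0.0710−1.06) = ln(0.06698)/-0.9890 = -2.703/-0.9890 = 2.73 h.

2.73 h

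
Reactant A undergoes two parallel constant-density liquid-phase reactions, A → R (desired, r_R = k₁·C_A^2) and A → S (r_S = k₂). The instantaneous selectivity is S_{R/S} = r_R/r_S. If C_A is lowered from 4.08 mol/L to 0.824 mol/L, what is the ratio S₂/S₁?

S_{R/S} = (k₁/k₂)·C_A^2, so S₂/S₁ = (C_{A,2}/C_{A,1})^2.
= (0.824/4.08)^2 = (0.2020)^2 = 0.0408.

0.0408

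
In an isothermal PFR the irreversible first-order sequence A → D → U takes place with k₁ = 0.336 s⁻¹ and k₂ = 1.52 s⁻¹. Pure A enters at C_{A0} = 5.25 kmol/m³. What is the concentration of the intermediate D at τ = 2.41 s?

For first-order series with pure A initially, C_D(τ) = k₁C_{A0}/(k₂−k₁)·(e^(−k₁τ) − e^(−k₂τ)).
e^(−k₁τ) = e^(−0.336×2.41) = e^(−0.8098) = 0.4450; e^(−k₂τ) = e^(−3.663) = 0.02565.
C_D = 0.336×5.25/(1.52−0.336) × (0.4450−0.02565) = 1.490×0.4193 = 0.6247 kmol/m³.

0.625 kmol/m³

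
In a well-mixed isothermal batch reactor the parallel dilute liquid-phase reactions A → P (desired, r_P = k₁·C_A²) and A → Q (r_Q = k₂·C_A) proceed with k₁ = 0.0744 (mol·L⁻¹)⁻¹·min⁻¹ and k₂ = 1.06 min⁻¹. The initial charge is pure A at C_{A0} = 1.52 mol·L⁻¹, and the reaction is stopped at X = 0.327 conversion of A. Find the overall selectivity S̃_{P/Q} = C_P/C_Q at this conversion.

0.0892

C_A = C_{A0}(1−X) = 1.023 mol·L⁻¹.
Along a PFR/batch, dC_Q/dC_A = −r_Q/(r_P+r_Q) = −k₂/(k₂+k₁·C_A).
Integrating from C_{A0} to C_A: C_Q = (1.06/0.0744)·ln[(1.06+0.0744·1.52)/(1.06+0.0744·1.02)] = 14.25·ln(1.173/1.136) = 0.4564 mol·L⁻¹.
Then C_P = (C_{A0}−C_A) − C_Q = 0.4970 − 0.4564 = 0.04068 mol·L⁻¹.
S̃_{P/Q} = C_P/C_Q = 0.04068/0.4564 = 0.0892.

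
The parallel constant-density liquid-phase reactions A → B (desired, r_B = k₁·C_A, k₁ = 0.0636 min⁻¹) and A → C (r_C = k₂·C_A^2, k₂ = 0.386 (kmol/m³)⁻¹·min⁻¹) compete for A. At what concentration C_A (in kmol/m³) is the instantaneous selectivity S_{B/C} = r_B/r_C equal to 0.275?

S_{B/C} = (k₁/k₂)·C_A⁻¹ ⇒ C_A = (S·k₂/k₁)^(-1).
= (0.275×0.386/0.0636)^(-1) = (1.669)^(-1) = 0.599 kmol/m³.

0.599 kmol/m³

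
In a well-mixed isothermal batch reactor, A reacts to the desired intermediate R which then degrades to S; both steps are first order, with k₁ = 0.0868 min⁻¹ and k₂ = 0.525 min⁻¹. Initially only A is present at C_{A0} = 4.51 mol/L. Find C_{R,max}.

Evaluating C_R at t_opt = ln(k₂/k₁)/(k₂−k₁) gives C_{R,max}/C_{A0} = (k₁/k₂)^[k₂/(k₂−k₁)].
= (0.0868/0.525)^(0.525/(0.525−0.0868)) = (0.1653)^(1.198) = 0.1158.
C_{R,max} = 0.1158×4.51 = 0.522 mol/L.

0.522 mol/L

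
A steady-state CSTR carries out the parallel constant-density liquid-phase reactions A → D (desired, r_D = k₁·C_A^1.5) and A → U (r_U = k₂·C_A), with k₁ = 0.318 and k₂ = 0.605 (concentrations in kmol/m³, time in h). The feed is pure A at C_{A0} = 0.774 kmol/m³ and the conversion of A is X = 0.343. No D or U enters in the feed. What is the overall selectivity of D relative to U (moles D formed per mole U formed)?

Exit C_A = C_{A0}(1−X) = 0.774×0.657 = 0.5085 kmol/m³.
In a CSTR the entire volume is at exit conditions, so r_D = 0.318×0.5085^1.5 = 0.1153 and r_U = 0.605×0.5085 = 0.3077.
Overall selectivity = C_D/C_U = r_Dτ/(r_Uτ) = r_D/r_U = 0.375.

0.375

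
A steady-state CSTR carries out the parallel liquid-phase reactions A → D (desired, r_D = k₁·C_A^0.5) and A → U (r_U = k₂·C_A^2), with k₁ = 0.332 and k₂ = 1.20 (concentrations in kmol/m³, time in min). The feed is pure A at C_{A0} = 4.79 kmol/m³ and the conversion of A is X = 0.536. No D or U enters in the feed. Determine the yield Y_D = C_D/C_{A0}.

0.0413

Exit C_A = C_{A0}(1−X) = 4.79×0.464 = 2.223 kmol/m³.
In a CSTR the entire volume is at exit conditions, so r_D = 0.332×2.223^0.5 = 0.4950 and r_U = 1.20×2.223^2 = 5.928.
Fraction of consumed A going to D: r_D/(r_D+r_U) = 0.07706.
C_D = 0.07706·C_{A0}·X = 0.07706×4.79×0.536 = 0.198 kmol/m³; Y_D = C_D/C_{A0} = 0.0413.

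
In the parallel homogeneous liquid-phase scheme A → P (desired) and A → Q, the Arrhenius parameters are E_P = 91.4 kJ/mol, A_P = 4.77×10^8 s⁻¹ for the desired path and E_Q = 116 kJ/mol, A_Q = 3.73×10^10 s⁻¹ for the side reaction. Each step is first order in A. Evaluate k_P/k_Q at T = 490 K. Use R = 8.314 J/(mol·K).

Since both paths have the same order in A, the concentration cancels and S_{P/Q} = k_P/k_Q = (A_P/A_Q)·exp[(E_Q−E_P)/(RT)].
(E_Q−E_P)/(RT) = (116−91.4)×10³/(8.314×490) = 24600/4074 = 6.038.
k_P/k_Q = (4.77×10^8/3.73×10^10)·exp(6.038) = 0.01279 × 419.3 = 5.36.

5.36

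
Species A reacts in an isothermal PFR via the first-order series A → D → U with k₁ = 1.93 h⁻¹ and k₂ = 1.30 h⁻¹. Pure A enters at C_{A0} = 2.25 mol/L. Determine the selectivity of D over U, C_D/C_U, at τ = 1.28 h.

Solving the coupled first-order balances gives C_D(τ) = [k₁/(k₂−k₁)]·C_{A0}·(e^(−k₁τ) − e^(−k₂τ)).
e^(−k₁τ) = e^(−1.93×1.28) = e^(−2.470) = 0.08455; e^(−k₂τ) = e^(−1.664) = 0.1894.
C_D = 1.93×2.25/(1.30−1.93) × (0.08455−0.1894) = (-6.893)×(-0.1048) = 0.7226 mol/L.
C_A = C_{A0}e^(−k₁τ) = 0.1902 mol/L, so C_U = C_{A0}−C_A−C_D = 1.337 mol/L; C_D/C_U = 0.540.

0.540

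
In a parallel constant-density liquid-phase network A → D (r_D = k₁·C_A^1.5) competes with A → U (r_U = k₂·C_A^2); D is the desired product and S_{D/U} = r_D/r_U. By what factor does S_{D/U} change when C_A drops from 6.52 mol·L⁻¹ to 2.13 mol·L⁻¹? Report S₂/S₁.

S_{D/U} = (k₁/k₂)·C_A^-0.5, so S₂/S₁ = (C_{A,2}/C_{A,1})^-0.5.
= (2.13/6.52)^(-0.5) = (0.3267)^(-0.5) = 1.75.

1.75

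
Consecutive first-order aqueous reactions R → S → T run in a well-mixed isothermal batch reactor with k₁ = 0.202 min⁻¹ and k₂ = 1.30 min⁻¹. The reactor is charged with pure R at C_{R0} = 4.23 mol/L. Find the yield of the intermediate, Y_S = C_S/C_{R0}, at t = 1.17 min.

0.105

For first-order series with pure R initially, C_S(t) = k₁C_{R0}/(k₂−k₁)·(e^(−k₁t) − e^(−k₂t)).
e^(−k₁t) = e^(−0.202×1.17) = e^(−0.2363) = 0.7895; e^(−k₂t) = e^(−1.521) = 0.2185.
C_S = 0.202×4.23/(1.30−0.202) × (0.7895−0.2185) = 0.7782×0.5710 = 0.4444 mol/L.
Y_S = C_S/C_{R0} = 0.4444/4.23 = 0.105.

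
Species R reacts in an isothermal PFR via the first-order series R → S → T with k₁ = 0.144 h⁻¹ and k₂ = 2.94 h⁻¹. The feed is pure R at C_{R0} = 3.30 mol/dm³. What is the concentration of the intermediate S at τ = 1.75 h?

0.131 mol/dm³

Solving the coupled first-order balances gives C_S(τ) = [k₁/(k₂−k₁)]·C_{R0}·(e^(−k₁τ) − e^(−k₂τ)).
e^(−k₁τ) = e^(−0.144×1.75) = e^(−0.2520) = 0.7772; e^(−k₂τ) = e^(−5.145) = 0.005828.
C_S = 0.144×3.30/(2.94−0.144) × (0.7772−0.005828) = 0.1700×0.7714 = 0.1311 mol/dm³.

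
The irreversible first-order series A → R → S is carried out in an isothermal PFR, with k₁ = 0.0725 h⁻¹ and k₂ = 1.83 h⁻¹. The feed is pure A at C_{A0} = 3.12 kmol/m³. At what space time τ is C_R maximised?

For first-order series the maximum of C_R occurs at τ_opt = ln(k₂/k₁)/(k₂−k₁).
= ln(1.83/0.0725)/(1.83−0.0725) = ln(25.24)/1.758 = 3.228/1.758 = 1.84 h.

1.84 h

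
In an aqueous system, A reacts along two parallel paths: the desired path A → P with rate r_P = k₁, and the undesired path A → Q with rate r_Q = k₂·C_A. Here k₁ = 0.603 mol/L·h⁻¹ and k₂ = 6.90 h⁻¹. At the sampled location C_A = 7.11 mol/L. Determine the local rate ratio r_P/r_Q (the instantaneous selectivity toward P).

0.0123

S_{P/Q} = r_P/r_Q = (k₁)/(k₂·C_A) = (k₁/k₂)·C_A⁻¹.
= (0.603) / (6.90×7.110) = 0.6030/49.06 = 0.0123.
The undesired path is higher order in A, so low C_A (CSTR or dilute feed) favours P.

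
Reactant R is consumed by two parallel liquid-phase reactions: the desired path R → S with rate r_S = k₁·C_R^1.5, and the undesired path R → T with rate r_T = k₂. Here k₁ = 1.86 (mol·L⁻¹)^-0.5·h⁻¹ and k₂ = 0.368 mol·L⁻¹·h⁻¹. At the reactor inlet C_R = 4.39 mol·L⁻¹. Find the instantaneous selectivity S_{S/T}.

46.5

S_{S/T} = r_S/r_T = (k₁·C_R^1.5)/(k₂) = (k₁/k₂)·C_R^1.5.
= (1.86×4.390^1.5) / (0.368) = 17.11/0.3680 = 46.5.
Since the desired path is higher order in R, keeping C_R high (PFR or concentrated feed) favours S.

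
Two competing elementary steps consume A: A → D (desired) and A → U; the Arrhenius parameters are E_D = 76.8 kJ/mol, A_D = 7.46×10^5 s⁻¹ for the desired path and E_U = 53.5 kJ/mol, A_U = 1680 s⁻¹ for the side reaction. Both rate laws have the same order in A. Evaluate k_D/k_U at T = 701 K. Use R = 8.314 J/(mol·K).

8.15

k_D/k_U = (A_D/A_U)·exp[−(E_D−E_U)/(RT)] = (A_D/A_U)·exp[(E_U−E_D)/(RT)].
(E_U−E_D)/(RT) = (53.5−76.8)×10³/(8.314×701) = -23300/5828 = -3.998.
k_D/k_U = (7.46×10^5/1680)·exp(-3.998) = 444.0 × 0.01835 = 8.15.
Since E_D > E_U, raising the temperature improves selectivity toward D.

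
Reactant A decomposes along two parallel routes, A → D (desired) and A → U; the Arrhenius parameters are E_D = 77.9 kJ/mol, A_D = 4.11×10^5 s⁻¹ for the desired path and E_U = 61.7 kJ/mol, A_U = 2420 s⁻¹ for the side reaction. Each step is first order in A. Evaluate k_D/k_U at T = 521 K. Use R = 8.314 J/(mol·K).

4.03

With equal orders, S_{D/U} = k_D/k_U = (A_D/A_U)·exp[(E_U−E_D)/(RT)].
(E_U−E_D)/(RT) = (61.7−77.9)×10³/(8.314×521) = -16200/4332 = -3.740.
k_D/k_U = (4.11×10^5/2420)·exp(-3.740) = 169.8 × 0.02375 = 4.03.
Since E_D > E_U, raising the temperature improves selectivity toward D.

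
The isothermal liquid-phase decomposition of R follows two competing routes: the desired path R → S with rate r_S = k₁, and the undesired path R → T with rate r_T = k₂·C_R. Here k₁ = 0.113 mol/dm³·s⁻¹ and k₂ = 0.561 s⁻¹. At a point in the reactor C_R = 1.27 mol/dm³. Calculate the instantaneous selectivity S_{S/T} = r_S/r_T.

S_{S/T} = r_S/r_T = (k₁)/(k₂·C_R) = (k₁/k₂)·C_R⁻¹.
= (0.113) / (0.561×1.270) = 0.1130/0.7125 = 0.159.

0.159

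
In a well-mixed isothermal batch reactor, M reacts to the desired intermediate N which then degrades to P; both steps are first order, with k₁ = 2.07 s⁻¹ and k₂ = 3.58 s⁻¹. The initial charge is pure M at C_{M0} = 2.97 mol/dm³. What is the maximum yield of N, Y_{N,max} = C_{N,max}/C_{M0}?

0.273

At the optimum, C_{N,max}/C_{M0} = (k₁/k₂)^[k₂/(k₂−k₁)].
= (2.07/3.58)^(3.58/(3.58−2.07)) = (0.5782)^(2.371) = 0.2729.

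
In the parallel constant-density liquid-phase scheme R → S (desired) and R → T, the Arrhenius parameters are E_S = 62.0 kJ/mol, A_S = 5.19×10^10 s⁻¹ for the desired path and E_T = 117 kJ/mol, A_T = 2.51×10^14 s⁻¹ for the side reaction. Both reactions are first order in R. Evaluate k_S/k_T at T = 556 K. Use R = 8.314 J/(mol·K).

Since both paths have the same order in R, the concentration cancels and S_{S/T} = k_S/k_T = (A_S/A_T)·exp[(E_T−E_S)/(RT)].
(E_T−E_S)/(RT) = (117−62.0)×10³/(8.314×556) = 55000/4623 = 11.90.
k_S/k_T = (5.19×10^10/2.51×10^14)·exp(11.90) = 2.068×10^-4 × 1.470×10^5 = 30.4.
Since E_S < E_T, lowering the temperature improves selectivity toward S.

30.4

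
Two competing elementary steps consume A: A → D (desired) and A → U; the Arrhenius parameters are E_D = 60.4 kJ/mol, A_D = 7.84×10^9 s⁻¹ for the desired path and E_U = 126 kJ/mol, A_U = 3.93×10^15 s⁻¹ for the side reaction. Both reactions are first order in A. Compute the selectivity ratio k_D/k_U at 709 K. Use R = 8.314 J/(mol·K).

k_D/k_U = (A_D/A_U)·exp[−(E_D−E_U)/(RT)] = (A_D/A_U)·exp[(E_U−E_D)/(RT)].
(E_U−E_D)/(RT) = (126−60.4)×10³/(8.314×709) = 65600/5895 = 11.13.
k_D/k_U = (7.84×10^9/3.93×10^15)·exp(11.13) = 1.995×10^-6 × 68103 = 0.136.
Since E_D < E_U, lowering the temperature improves selectivity toward D.

0.136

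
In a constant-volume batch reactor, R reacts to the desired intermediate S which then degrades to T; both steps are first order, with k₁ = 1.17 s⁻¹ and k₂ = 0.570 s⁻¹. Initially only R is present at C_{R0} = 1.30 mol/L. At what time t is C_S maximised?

The intermediate peaks when r₁ = r₂, i.e. k₁e^(−k₁t) = k₂e^(−k₂t), giving t_opt = ln(k₂/k₁)/(k₂−k₁).
= ln(0.570/1.17)/(0.570−1.17) = ln(0.4872)/-0.6000 = -0.7191/-0.6000 = 1.20 s.

1.20 s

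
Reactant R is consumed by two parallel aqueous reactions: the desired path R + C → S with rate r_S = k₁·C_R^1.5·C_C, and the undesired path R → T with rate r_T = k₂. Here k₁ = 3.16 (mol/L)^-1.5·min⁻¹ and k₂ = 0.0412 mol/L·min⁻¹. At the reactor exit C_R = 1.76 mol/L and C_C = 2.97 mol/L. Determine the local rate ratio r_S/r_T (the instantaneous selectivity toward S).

S_{S/T} = r_S/r_T = (k₁·C_R^1.5·C_C)/(k₂) = (k₁/k₂)·C_R^1.5·C_C.
= (3.16×1.760^1.5×2.970) / (0.0412) = 21.91/0.04120 = 532.

532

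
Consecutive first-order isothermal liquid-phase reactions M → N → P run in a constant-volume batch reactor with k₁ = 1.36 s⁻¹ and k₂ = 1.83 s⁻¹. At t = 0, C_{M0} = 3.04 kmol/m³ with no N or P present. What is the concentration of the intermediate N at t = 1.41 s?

The intermediate concentration in a first-order A→B→C sequence is C_N = k₁C_{M0}(e^(−k₁t) − e^(−k₂t))/(k₂−k₁).
e^(−k₁t) = e^(−1.36×1.41) = e^(−1.918) = 0.1470; e^(−k₂t) = e^(−2.580) = 0.07575.
C_N = 1.36×3.04/(1.83−1.36) × (0.1470−0.07575) = 8.797×0.07121 = 0.6264 kmol/m³.

0.626 kmol/m³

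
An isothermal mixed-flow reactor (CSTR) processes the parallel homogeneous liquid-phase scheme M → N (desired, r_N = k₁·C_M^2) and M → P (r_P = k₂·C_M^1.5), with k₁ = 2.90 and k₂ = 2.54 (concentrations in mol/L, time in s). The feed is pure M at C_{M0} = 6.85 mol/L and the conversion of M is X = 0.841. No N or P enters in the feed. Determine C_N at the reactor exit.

Exit C_M = C_{M0}(1−X) = 6.85×0.159 = 1.089 mol/L.
In a CSTR the entire volume is at exit conditions, so r_N = 2.90×1.089^2 = 3.440 and r_P = 2.54×1.089^1.5 = 2.887.
Fraction of consumed M going to N: r_N/(r_N+r_P) = 0.5437.
C_N = 0.5437·C_{M0}·X = 0.5437×6.85×0.841 = 3.13 mol/L.

3.13 mol/L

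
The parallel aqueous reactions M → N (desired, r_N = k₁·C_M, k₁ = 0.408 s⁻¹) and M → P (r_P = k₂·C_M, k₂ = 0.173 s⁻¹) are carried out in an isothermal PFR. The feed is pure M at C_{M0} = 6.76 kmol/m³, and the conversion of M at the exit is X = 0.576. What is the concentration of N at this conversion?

C_M = C_{M0}(1−X) = 2.866 kmol/m³.
Both paths are first order in M, so the instantaneous fraction to N is constant: dC_N/d(−C_M) = k₁/(k₁+k₂) = 0.7022.
C_N = 0.7022·(C_{M0}−C_M) = 0.7022×3.894 = 2.73 kmol/m³.

2.73 kmol/m³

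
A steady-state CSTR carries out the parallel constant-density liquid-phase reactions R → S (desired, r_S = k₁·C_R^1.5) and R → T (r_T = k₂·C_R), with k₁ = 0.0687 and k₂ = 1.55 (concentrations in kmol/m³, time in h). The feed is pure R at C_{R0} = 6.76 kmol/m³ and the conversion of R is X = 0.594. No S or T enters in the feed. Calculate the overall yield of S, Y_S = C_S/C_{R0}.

Exit C_R = C_{R0}(1−X) = 6.76×0.406 = 2.745 kmol/m³.
In a CSTR the entire volume is at exit conditions, so r_S = 0.0687×2.745^1.5 = 0.3124 and r_T = 1.55×2.745 = 4.254.
Fraction of consumed R going to S: r_S/(r_S+r_T) = 0.06841.
C_S = 0.06841·C_{R0}·X = 0.06841×6.76×0.594 = 0.275 kmol/m³; Y_S = C_S/C_{R0} = 0.0406.

0.0406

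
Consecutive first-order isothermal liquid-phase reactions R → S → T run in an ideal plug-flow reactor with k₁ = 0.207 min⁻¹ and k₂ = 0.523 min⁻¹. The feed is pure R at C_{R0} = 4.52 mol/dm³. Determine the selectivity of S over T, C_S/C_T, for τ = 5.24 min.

0.371

Solving the coupled first-order balances gives C_S(τ) = [k₁/(k₂−k₁)]·C_{R0}·(e^(−k₁τ) − e^(−k₂τ)).
e^(−k₁τ) = e^(−0.207×5.24) = e^(−1.085) = 0.3380; e^(−k₂τ) = e^(−2.741) = 0.06454.
C_S = 0.207×4.52/(0.523−0.207) × (0.3380−0.06454) = 2.961×0.2735 = 0.8097 mol/dm³.
C_R = C_{R0}e^(−k₁τ) = 1.528 mol/dm³, so C_T = C_{R0}−C_R−C_S = 2.182 mol/dm³; C_S/C_T = 0.371.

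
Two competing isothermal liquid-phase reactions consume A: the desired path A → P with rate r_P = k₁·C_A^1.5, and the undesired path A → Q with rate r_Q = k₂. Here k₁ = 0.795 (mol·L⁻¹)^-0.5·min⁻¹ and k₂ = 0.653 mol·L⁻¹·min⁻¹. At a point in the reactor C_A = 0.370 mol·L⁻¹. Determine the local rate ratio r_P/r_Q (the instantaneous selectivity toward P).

0.274

S_{P/Q} = r_P/r_Q = (k₁·C_A^1.5)/(k₂) = (k₁/k₂)·C_A^1.5.
= (0.795×0.3700^1.5) / (0.653) = 0.1789/0.6530 = 0.274.
Since the desired path is higher order in A, keeping C_A high (PFR or concentrated feed) favours P.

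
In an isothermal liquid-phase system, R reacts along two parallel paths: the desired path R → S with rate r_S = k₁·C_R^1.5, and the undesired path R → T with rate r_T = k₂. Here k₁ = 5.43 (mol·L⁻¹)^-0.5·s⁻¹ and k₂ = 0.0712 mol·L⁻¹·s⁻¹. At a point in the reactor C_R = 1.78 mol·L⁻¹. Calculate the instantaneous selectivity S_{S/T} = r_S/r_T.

181

S_{S/T} = r_S/r_T = (k₁·C_R^1.5)/(k₂) = (k₁/k₂)·C_R^1.5.
= (5.43×1.780^1.5) / (0.0712) = 12.90/0.07120 = 181.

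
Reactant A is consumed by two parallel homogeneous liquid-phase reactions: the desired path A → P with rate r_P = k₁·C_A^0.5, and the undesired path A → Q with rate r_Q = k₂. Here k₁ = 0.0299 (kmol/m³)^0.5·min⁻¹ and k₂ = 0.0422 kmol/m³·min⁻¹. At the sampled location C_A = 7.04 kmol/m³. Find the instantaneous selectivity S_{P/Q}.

S_{P/Q} = r_P/r_Q = (k₁·C_A^0.5)/(k₂) = (k₁/k₂)·C_A^0.5.
= (0.0299×7.040^0.5) / (0.0422) = 0.07933/0.04220 = 1.88.

1.88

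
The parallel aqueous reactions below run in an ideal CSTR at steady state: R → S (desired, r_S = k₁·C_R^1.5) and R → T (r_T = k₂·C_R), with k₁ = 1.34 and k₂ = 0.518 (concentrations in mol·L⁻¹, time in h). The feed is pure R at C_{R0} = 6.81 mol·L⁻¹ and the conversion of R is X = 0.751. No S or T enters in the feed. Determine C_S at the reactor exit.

3.94 mol·L⁻¹

Exit C_R = C_{R0}(1−X) = 6.81×0.249 = 1.696 mol·L⁻¹.
Rates in a CSTR are evaluated at the outlet concentration: r_S = 1.34×1.696^1.5 = 2.959, r_T = 0.518×1.696 = 0.8784.
Fraction of consumed R going to S: r_S/(r_S+r_T) = 0.7711.
C_S = 0.7711·C_{R0}·X = 0.7711×6.81×0.751 = 3.94 mol·L⁻¹.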